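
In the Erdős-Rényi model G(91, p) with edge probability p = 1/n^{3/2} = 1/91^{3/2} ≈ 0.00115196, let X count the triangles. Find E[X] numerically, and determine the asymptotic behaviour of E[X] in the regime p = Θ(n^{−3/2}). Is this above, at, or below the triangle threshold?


Number of potential triangles: C(91, 3) = 121485.
Each occurs with probability p³ ≈ (0.00115196)³ ≈ 1.52866997e-09.
By linearity: E[X] = C(91, 3)·p³ ≈ 121485 · 1.52866997e-09 ≈ 0.000186.
Since α = 3/2 > 1, p = c/n^{3/2} = o(1/n) is below the triangle threshold p ~ 1/n. Asymptotically E[X] ~ (c³/6)·n^{3(1−α)} = (1³/6)·n^{-1.5} → 0, so by Markov's inequality G has no triangles w.h.p.

E[X] ≈ 0.000186; in regime p = Θ(1/n^{3/2}) E[X] tends to 0 (below the triangle threshold p ~ 1/n).


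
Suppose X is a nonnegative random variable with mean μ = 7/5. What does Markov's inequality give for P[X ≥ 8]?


μ = E[X] = 7/5, a = 8.
Markov: P[X ≥ 8] ≤ μ/a = (7/5)/8 = 7/40.
Numerically: ≈ 0.17500.
(Since a = 8 > μ = 1.40000, the bound 7/40 is < 1 and informative.)

P[X ≥ 8] ≤ 7/40 ≈ 0.17500.


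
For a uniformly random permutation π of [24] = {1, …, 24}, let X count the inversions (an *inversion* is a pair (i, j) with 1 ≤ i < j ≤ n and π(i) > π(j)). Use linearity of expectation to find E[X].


Write X = Σ X_I over the C(24, 2) = 276 pairs i < j, with X_I the indicator of one inversion.
There are 276 indicators.
For each fixed pair i < j, the values π(i) and π(j) are two distinct elements of {1, …, 24} in uniformly random order; by symmetry P[π(i) > π(j)] = 1/2.
By linearity: E[X] = 276 · (1/2) = C(24, 2) · (1/2) = 276/2 = 138 ≈ 138.00000.

E[X] = 138 = 138.00000.


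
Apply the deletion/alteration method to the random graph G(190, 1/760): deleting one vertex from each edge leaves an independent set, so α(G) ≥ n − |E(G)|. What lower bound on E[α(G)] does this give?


E[|E(G)|] = C(190, 2)·p = 17955 · (1/760) = 189/8.
E[α(G)] ≥ n − E[|E(G)|] = 190 − 189/8 = 1331/8.
Numerically: ≈ 166.375.
(This is only a lower bound; the true E[α(G)] may be larger.)

E[α(G)] ≥ 1331/8 ≈ 166.375.


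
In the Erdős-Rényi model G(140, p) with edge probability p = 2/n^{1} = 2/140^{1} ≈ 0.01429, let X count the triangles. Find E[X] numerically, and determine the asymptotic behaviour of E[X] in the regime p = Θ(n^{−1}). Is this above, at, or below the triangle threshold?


Number of potential triangles: C(140, 3) = 447580.
Each occurs with probability p³ ≈ (0.01429)³ ≈ 2.915452e-06.
By linearity: E[X] = C(140, 3)·p³ ≈ 447580 · 2.915452e-06 ≈ 1.3049.
Here α = 1, so p = 2/n is exactly at the triangle threshold p ~ 1/n. Asymptotically E[X] → c³/6 = 2³/6 = 4/3 ≈ 1.3333, a bounded constant. In this regime the triangle count is asymptotically Poisson(c³/6).

E[X] ≈ 1.3049; in regime p = Θ(1/n^{1}) E[X] stays bounded (at the triangle threshold p ~ 1/n).


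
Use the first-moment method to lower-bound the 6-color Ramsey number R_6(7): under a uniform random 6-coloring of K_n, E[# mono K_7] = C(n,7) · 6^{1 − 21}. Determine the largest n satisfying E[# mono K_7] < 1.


We need C(n, 7) · 6^{1 − 21} < 1, i.e. C(n, 7) < 6^{21 − 1} = 3656158440062976.
Check values of n near the boundary:
  n = 564: C(564, 7) = 3469685994423792; 3469685994423792 < 3656158440062976? YES
  n = 565: C(565, 7) = 3513212521235560; 3513212521235560 < 3656158440062976? YES
  n = 566: C(566, 7) = 3557206237959440; 3557206237959440 < 3656158440062976? YES
  n = 567: C(567, 7) = 3601671315933933; 3601671315933933 < 3656158440062976? YES
  n = 568: C(568, 7) = 3646611956239704; 3646611956239704 < 3656158440062976? YES
  n = 569: C(569, 7) = 3692032389858348; 3692032389858348 < 3656158440062976? NO
  n = 570: C(570, 7) = 3737936877831720; 3737936877831720 < 3656158440062976? NO
The largest n with C(n, 7) < 3656158440062976 is n = 568 (where E[X] = 16882462760369/16926659444736 ≈ 0.997). Hence R_6(7) > 568, i.e. R_6(7) ≥ 569.

Largest n = 568; hence R_6(7) > 568.


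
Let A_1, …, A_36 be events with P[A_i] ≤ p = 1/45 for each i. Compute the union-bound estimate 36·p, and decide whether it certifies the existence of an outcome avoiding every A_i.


Union bound: P[∪_{i=1}^{36} A_i] ≤ Σ_i P[A_i] ≤ 36·p = 36·(1/45) = 4/5.
Numerically: 4/5 ≈ 0.8000.
Is 4/5 < 1? YES.
Since P[∪ A_i] ≤ 4/5 < 1, the complement has P[∩ A_i^c] ≥ 1 − 4/5 = 1/5 > 0, so some outcome avoids every A_i.

36·p = 4/5 ≈ 0.8000; existence CERTIFIED by the union bound.


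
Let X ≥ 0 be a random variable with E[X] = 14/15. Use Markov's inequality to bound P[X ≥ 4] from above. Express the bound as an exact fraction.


μ = E[X] = 14/15, a = 4.
Markov: P[X ≥ 4] ≤ μ/a = (14/15)/4 = 7/30.
Numerically: ≈ 0.23333.
(Since a = 4 > μ = 0.93333, the bound 7/30 is < 1 and informative.)

P[X ≥ 4] ≤ 7/30 ≈ 0.23333.


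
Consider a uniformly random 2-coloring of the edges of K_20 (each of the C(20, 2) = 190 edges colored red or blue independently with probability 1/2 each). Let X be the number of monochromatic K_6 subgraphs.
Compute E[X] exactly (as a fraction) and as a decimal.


Let X = Σ_S X_S over the C(20, 6) = 38760 subsets S of size 6, where X_S = 1 if the K_6 on S is monochromatic.
For a fixed S, the K_6 on S has C(6, 2) = 15 edges. P[all 15 edges red] = (1/2)^15, and likewise for blue, so P[monochromatic] = 2·(1/2)^15 = 2^{1 − 15} = 1/16384.
By linearity: E[X] = C(20, 6) · 2^{1 − 15} = 38760 · 1/16384 = 4845/2048.
Numerically: E[X] ≈ 2.3657.

E[X] = C(20,6)·2^(1−C(6,2)) = 4845/2048 ≈ 2.3657.


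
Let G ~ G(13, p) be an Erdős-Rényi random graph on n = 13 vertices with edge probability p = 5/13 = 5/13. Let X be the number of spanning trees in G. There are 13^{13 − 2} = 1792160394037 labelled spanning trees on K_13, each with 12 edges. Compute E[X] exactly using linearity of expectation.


K_13 has 13^{13 − 2} = 1792160394037 labelled spanning trees.
For each such spanning tree H, let X_H = 1 if all 12 edges of H are present in G. Then P[X_H = 1] = p^{12} = (5/13)^{12} = 244140625/23298085122481.
By linearity of expectation: E[X] = Σ_H E[X_H] = 1792160394037 · p^{12} = 1792160394037 · 244140625/23298085122481 = 244140625/13.
Numerically: E[X] ≈ 1.878e+07.

E[X] = 1792160394037 · (5/13)^{12} = 244140625/13 ≈ 1.878e+07.


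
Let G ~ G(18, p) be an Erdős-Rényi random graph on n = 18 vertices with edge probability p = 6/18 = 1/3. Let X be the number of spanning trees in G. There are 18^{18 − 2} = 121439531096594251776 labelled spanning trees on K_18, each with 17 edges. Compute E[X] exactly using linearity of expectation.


K_18 has 18^{18 − 2} = 121439531096594251776 labelled spanning trees.
For each such spanning tree H, let X_H = 1 if all 17 edges of H are present in G. Then P[X_H = 1] = p^{17} = (1/3)^{17} = 1/129140163.
By linearity of expectation: E[X] = Σ_H E[X_H] = 121439531096594251776 · p^{17} = 121439531096594251776 · 1/129140163 = 940369969152.
Numerically: E[X] ≈ 9.4037e+11.

E[X] = 121439531096594251776 · (1/3)^{17} = 940369969152 ≈ 9.4037e+11.


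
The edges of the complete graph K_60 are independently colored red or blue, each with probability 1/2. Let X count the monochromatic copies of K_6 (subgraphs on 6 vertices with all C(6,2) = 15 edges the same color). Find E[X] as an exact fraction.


Let X = Σ_S X_S over the C(60, 6) = 50063860 subsets S of size 6, where X_S = 1 if the K_6 on S is monochromatic.
For a fixed S, the K_6 on S has C(6, 2) = 15 edges. P[all 15 edges red] = (1/2)^15, and likewise for blue, so P[monochromatic] = 2·(1/2)^15 = 2^{1 − 15} = 1/16384.
By linearity: E[X] = C(60, 6) · 2^{1 − 15} = 50063860 · 1/16384 = 12515965/4096.
Numerically: E[X] ≈ 3055.655518.

E[X] = C(60,6)·2^(1−C(6,2)) = 12515965/4096 ≈ 3055.655518.


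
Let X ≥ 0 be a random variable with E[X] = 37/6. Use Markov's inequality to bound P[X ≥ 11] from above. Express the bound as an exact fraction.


μ = E[X] = 37/6, a = 11.
Markov: P[X ≥ 11] ≤ μ/a = (37/6)/11 = 37/66.
Numerically: ≈ 0.560606.
(Since a = 11 > μ = 6.166667, the bound 37/66 is < 1 and informative.)

P[X ≥ 11] ≤ 37/66 ≈ 0.560606.


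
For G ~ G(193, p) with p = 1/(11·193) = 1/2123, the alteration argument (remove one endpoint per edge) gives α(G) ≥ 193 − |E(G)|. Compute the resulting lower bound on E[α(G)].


E[|E(G)|] = C(193, 2)·p = 18528 · (1/2123) = 96/11.
E[α(G)] ≥ n − E[|E(G)|] = 193 − 96/11 = 2027/11.
Numerically: ≈ 184.2727.
(This is only a lower bound; the true E[α(G)] may be larger.)

E[α(G)] ≥ 2027/11 ≈ 184.2727.


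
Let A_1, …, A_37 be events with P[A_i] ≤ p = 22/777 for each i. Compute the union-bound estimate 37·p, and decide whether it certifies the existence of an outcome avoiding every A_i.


Union bound: P[∪_{i=1}^{37} A_i] ≤ Σ_i P[A_i] ≤ 37·p = 37·(22/777) = 22/21.
Numerically: 22/21 ≈ 1.047619.
Is 22/21 < 1? NO.
Since the bound 22/21 is ≥ 1, the union bound is uninformative here; it does NOT by itself certify existence.

37·p = 22/21 ≈ 1.047619; existence NOT certified by the union bound.


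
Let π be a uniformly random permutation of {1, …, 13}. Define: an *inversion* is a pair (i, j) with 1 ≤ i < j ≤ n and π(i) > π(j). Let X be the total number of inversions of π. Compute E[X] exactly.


Write X = Σ X_I over the C(13, 2) = 78 pairs i < j, with X_I the indicator of one inversion.
There are 78 indicators.
For each fixed pair i < j, the values π(i) and π(j) are two distinct elements of {1, …, 13} in uniformly random order; by symmetry P[π(i) > π(j)] = 1/2.
By linearity: E[X] = 78 · (1/2) = C(13, 2) · (1/2) = 78/2 = 39 ≈ 39.00000.

E[X] = 39 = 39.00000.


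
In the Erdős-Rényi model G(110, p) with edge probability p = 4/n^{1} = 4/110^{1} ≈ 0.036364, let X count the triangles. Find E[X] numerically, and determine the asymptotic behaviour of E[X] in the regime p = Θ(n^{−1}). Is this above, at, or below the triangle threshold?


Number of potential triangles: C(110, 3) = 215820.
Each occurs with probability p³ ≈ (0.036364)³ ≈ 4.8084147e-05.
By linearity: E[X] = C(110, 3)·p³ ≈ 215820 · 4.8084147e-05 ≈ 10.37752.
Here α = 1, so p = 4/n is exactly at the triangle threshold p ~ 1/n. Asymptotically E[X] → c³/6 = 4³/6 = 32/3 ≈ 10.66667, a bounded constant. In this regime the triangle count is asymptotically Poisson(c³/6).

E[X] ≈ 10.37752; in regime p = Θ(1/n^{1}) E[X] stays bounded (at the triangle threshold p ~ 1/n).


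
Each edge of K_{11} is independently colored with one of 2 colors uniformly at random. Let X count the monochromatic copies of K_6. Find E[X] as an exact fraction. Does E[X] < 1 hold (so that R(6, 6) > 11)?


E[X] = C(11, 6) · 2^{1 − 15} = 462 · 2^{−14} = 462/16384.
As a reduced fraction: E[X] = 231/8192 ≈ 0.0281982.
Is E[X] < 1? YES.
Since E[X] < 1, there exists a 2-coloring of K_{11} with no monochromatic K_6; hence R(6, 6) > 11.

E[X] = 231/8192 ≈ 0.0281982; E[X] < 1, so R(6, 6) > 11.


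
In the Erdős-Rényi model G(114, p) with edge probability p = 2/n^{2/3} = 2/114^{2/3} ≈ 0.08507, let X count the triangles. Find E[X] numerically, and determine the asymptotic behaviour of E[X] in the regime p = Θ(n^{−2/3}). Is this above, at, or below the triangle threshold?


Number of potential triangles: C(114, 3) = 240464.
Each occurs with probability p³ ≈ (0.08507)³ ≈ 6.155740e-04.
By linearity: E[X] = C(114, 3)·p³ ≈ 240464 · 6.155740e-04 ≈ 148.0234.
Since α = 2/3 < 1, p = c/n^{2/3} ≫ 1/n is above the triangle threshold p ~ 1/n. Asymptotically E[X] ~ (c³/6)·n^{3(1−α)} = (2³/6)·n^{1} → ∞; triangles are abundant w.h.p.

E[X] ≈ 148.0234; in regime p = Θ(1/n^{2/3}) E[X] diverges (above the triangle threshold p ~ 1/n).


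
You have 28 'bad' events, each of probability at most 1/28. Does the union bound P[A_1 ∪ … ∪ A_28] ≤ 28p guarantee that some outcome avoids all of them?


Union bound: P[∪_{i=1}^{28} A_i] ≤ Σ_i P[A_i] ≤ 28·p = 28·(1/28) = 1.
Numerically: 1 ≈ 1.00000.
Is 1 < 1? NO.
Since the bound 1 is ≥ 1, the union bound is uninformative here; it does NOT by itself certify existence.

28·p = 1 ≈ 1.00000; existence NOT certified by the union bound.


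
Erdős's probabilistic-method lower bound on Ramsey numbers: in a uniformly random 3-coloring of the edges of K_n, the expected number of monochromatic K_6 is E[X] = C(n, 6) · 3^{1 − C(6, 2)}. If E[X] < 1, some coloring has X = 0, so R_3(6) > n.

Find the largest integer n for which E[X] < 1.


We need C(n, 6) · 3^{1 − 15} < 1, i.e. C(n, 6) < 3^{15 − 1} = 4782969.
Check values of n near the boundary:
  n = 38: C(38, 6) = 2760681; 2760681 < 4782969? YES
  n = 39: C(39, 6) = 3262623; 3262623 < 4782969? YES
  n = 40: C(40, 6) = 3838380; 3838380 < 4782969? YES
  n = 41: C(41, 6) = 4496388; 4496388 < 4782969? YES
  n = 42: C(42, 6) = 5245786; 5245786 < 4782969? NO
The largest n with C(n, 6) < 4782969 is n = 41 (where E[X] = 1498796/1594323 ≈ 0.940083). Hence R_3(6) > 41, i.e. R_3(6) ≥ 42.

Largest n = 41; hence R_3(6) > 41.


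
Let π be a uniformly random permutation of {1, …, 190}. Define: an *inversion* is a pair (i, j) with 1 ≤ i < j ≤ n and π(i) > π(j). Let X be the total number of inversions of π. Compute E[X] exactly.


Write X = Σ X_I over the C(190, 2) = 17955 pairs i < j, with X_I the indicator of one inversion.
There are 17955 indicators.
For each fixed pair i < j, the values π(i) and π(j) are two distinct elements of {1, …, 190} in uniformly random order; by symmetry P[π(i) > π(j)] = 1/2.
By linearity: E[X] = 17955 · (1/2) = C(190, 2) · (1/2) = 17955/2 = 17955/2 ≈ 8977.50000.

E[X] = 17955/2 = 8977.50000.


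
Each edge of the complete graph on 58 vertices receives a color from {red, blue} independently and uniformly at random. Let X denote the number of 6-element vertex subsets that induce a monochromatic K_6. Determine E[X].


Let X = Σ_S X_S over the C(58, 6) = 40475358 subsets S of size 6, where X_S = 1 if the K_6 on S is monochromatic.
For a fixed S, the K_6 on S has C(6, 2) = 15 edges. P[all 15 edges red] = (1/2)^15, and likewise for blue, so P[monochromatic] = 2·(1/2)^15 = 2^{1 − 15} = 1/16384.
By linearity: E[X] = C(58, 6) · 2^{1 − 15} = 40475358 · 1/16384 = 20237679/8192.
Numerically: E[X] ≈ 2470.420.

E[X] = C(58,6)·2^(1−C(6,2)) = 20237679/8192 ≈ 2470.420.


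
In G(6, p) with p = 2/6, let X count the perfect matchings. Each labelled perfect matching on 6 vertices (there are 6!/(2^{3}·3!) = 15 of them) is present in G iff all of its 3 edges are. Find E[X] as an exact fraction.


K_6 has 6!/(2^{3}·3!) = 15 labelled perfect matchings.
For each such perfect matching H, let X_H = 1 if all 3 edges of H are present in G. Then P[X_H = 1] = p^{3} = (1/3)^{3} = 1/27.
By linearity: E[X] = Σ_H E[X_H] = 15 · p^{3} = 15 · 1/27 = 5/9.
Numerically: E[X] ≈ 0.55556.

E[X] = 15 · (1/3)^{3} = 5/9 ≈ 0.55556.


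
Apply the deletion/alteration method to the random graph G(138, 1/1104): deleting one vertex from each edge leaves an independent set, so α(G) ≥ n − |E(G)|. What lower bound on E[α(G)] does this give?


E[|E(G)|] = C(138, 2)·p = 9453 · (1/1104) = 137/16.
E[α(G)] ≥ n − E[|E(G)|] = 138 − 137/16 = 2071/16.
Numerically: ≈ 129.4375.
(This is only a lower bound; the true E[α(G)] may be larger.)

E[α(G)] ≥ 2071/16 ≈ 129.4375.


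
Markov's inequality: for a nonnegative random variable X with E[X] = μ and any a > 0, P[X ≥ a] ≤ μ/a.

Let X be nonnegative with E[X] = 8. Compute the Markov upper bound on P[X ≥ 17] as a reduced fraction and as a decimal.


μ = E[X] = 8, a = 17.
Markov: P[X ≥ 17] ≤ μ/a = (8)/17 = 8/17.
Numerically: ≈ 0.470588.
(Since a = 17 > μ = 8.000000, the bound 8/17 is < 1 and informative.)

P[X ≥ 17] ≤ 8/17 ≈ 0.470588.


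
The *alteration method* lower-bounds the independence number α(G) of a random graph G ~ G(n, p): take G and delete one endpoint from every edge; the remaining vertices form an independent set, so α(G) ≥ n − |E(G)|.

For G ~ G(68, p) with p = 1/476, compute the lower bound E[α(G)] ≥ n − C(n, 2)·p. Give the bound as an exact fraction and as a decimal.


E[|E(G)|] = C(68, 2)·p = 2278 · (1/476) = 67/14.
E[α(G)] ≥ n − E[|E(G)|] = 68 − 67/14 = 885/14.
Numerically: ≈ 63.214.
(This is only a lower bound; the true E[α(G)] may be larger.)

E[α(G)] ≥ 885/14 ≈ 63.214.


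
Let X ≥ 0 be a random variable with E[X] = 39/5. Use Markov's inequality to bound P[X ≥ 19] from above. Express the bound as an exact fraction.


μ = E[X] = 39/5, a = 19.
Markov: P[X ≥ 19] ≤ μ/a = (39/5)/19 = 39/95.
Numerically: ≈ 0.411.
(Since a = 19 > μ = 7.800, the bound 39/95 is < 1 and informative.)

P[X ≥ 19] ≤ 39/95 ≈ 0.411.


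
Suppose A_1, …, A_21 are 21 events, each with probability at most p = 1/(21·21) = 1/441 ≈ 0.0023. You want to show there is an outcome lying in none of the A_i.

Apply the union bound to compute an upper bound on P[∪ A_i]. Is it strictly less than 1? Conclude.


Union bound: P[∪_{i=1}^{21} A_i] ≤ Σ_i P[A_i] ≤ 21·p = 21·(1/441) = 1/21.
Numerically: 1/21 ≈ 0.0476.
Is 1/21 < 1? YES.
Since P[∪ A_i] ≤ 1/21 < 1, the complement has P[∩ A_i^c] ≥ 1 − 1/21 = 20/21 > 0, so some outcome avoids every A_i.

21·p = 1/21 ≈ 0.0476; existence CERTIFIED by the union bound.


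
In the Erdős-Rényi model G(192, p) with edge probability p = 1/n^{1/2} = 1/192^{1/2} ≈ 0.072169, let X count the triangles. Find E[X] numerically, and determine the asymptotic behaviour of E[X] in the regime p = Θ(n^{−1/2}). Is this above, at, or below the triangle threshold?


Number of potential triangles: C(192, 3) = 1161280.
Each occurs with probability p³ ≈ (0.072169)³ ≈ 3.7587908e-04.
By linearity: E[X] = C(192, 3)·p³ ≈ 1161280 · 3.7587908e-04 ≈ 436.50086.
Since α = 1/2 < 1, p = c/n^{1/2} ≫ 1/n is above the triangle threshold p ~ 1/n. Asymptotically E[X] ~ (c³/6)·n^{3(1−α)} = (1³/6)·n^{1.5} → ∞; triangles are abundant w.h.p.

E[X] ≈ 436.50086; in regime p = Θ(1/n^{1/2}) E[X] diverges (above the triangle threshold p ~ 1/n).


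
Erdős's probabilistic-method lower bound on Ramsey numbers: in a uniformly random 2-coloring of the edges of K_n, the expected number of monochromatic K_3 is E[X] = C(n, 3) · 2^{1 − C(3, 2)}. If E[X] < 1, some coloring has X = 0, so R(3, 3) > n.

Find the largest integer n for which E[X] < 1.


We need C(n, 3) · 2^{1 − 3} < 1, i.e. C(n, 3) < 2^{3 − 1} = 4.
Check values of n near the boundary:
  n = 3: C(3, 3) = 1; 1 < 4? YES
  n = 4: C(4, 3) = 4; 4 < 4? NO
  n = 5: C(5, 3) = 10; 10 < 4? NO
  n = 6: C(6, 3) = 20; 20 < 4? NO
The largest n with C(n, 3) < 4 is n = 3 (where E[X] = 1/4 ≈ 0.25000). Hence R(3, 3) > 3, i.e. R(3, 3) ≥ 4.

Largest n = 3; hence R(3, 3) > 3.


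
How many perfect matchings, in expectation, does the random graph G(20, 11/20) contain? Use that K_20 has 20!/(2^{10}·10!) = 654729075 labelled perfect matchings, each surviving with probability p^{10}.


K_20 has 20!/(2^{10}·10!) = 654729075 labelled perfect matchings.
For each such perfect matching H, let X_H = 1 if all 10 edges of H are present in G. Then P[X_H = 1] = p^{10} = (11/20)^{10} = 25937424601/10240000000000.
By linearity: E[X] = Σ_H E[X_H] = 654729075 · p^{10} = 654729075 · 25937424601/10240000000000 = 679279440675798963/409600000000.
Numerically: E[X] ≈ 1.66e+06.

E[X] = 654729075 · (11/20)^{10} = 679279440675798963/409600000000 ≈ 1.66e+06.


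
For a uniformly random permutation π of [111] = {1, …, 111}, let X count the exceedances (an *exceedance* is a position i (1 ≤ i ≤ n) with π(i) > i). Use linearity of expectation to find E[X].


Write X = Σ_{i=1}^{111} X_i, where X_i = 1_{π(i) > i}.
For each fixed i, π(i) is uniform over {1, …, 111} (marginal of a uniform permutation), so P[π(i) > i] = (n − i)/n. Summing: Σ_{i=1}^{111} (n − i)/n = (0 + 1 + … + 110)/111 = 111(111 − 1)/(2·111) = (111 − 1)/2.
Hence E[X] = Σ_{i=1}^{111} (111 − i)/111 = 55 ≈ 55.0000.

E[X] = 55 = 55.0000.


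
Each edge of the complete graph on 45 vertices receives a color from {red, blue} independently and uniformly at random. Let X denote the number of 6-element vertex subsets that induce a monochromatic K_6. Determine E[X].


Let X = Σ_S X_S over the C(45, 6) = 8145060 subsets S of size 6, where X_S = 1 if the K_6 on S is monochromatic.
For a fixed S, the K_6 on S has C(6, 2) = 15 edges. P[all 15 edges red] = (1/2)^15, and likewise for blue, so P[monochromatic] = 2·(1/2)^15 = 2^{1 − 15} = 1/16384.
By linearity: E[X] = C(45, 6) · 2^{1 − 15} = 8145060 · 1/16384 = 2036265/4096.
Numerically: E[X] ≈ 497.135010.

E[X] = C(45,6)·2^(1−C(6,2)) = 2036265/4096 ≈ 497.135010.


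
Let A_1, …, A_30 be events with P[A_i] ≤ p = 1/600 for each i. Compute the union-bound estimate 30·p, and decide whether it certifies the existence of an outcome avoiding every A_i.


Union bound: P[∪_{i=1}^{30} A_i] ≤ Σ_i P[A_i] ≤ 30·p = 30·(1/600) = 1/20.
Numerically: 1/20 ≈ 0.0500.
Is 1/20 < 1? YES.
Since P[∪ A_i] ≤ 1/20 < 1, the complement has P[∩ A_i^c] ≥ 1 − 1/20 = 19/20 > 0, so some outcome avoids every A_i.

30·p = 1/20 ≈ 0.0500; existence CERTIFIED by the union bound.


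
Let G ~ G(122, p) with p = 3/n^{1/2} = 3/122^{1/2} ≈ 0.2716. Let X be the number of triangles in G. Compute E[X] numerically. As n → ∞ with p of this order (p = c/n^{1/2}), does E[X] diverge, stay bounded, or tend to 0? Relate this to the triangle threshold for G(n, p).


Number of potential triangles: C(122, 3) = 295240.
Each occurs with probability p³ ≈ (0.2716)³ ≈ 2.003660e-02.
By linearity: E[X] = C(122, 3)·p³ ≈ 295240 · 2.003660e-02 ≈ 5915.6056.
Since α = 1/2 < 1, p = c/n^{1/2} ≫ 1/n is above the triangle threshold p ~ 1/n. Asymptotically E[X] ~ (c³/6)·n^{3(1−α)} = (3³/6)·n^{1.5} → ∞; triangles are abundant w.h.p.

E[X] ≈ 5915.6056; in regime p = Θ(1/n^{1/2}) E[X] diverges (above the triangle threshold p ~ 1/n).


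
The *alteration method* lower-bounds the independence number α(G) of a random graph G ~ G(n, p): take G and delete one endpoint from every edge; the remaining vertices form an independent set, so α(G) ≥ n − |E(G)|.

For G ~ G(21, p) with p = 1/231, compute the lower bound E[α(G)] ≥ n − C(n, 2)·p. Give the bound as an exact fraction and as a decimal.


E[|E(G)|] = C(21, 2)·p = 210 · (1/231) = 10/11.
E[α(G)] ≥ n − E[|E(G)|] = 21 − 10/11 = 221/11.
Numerically: ≈ 20.09091.
(This is only a lower bound; the true E[α(G)] may be larger.)

E[α(G)] ≥ 221/11 ≈ 20.09091.


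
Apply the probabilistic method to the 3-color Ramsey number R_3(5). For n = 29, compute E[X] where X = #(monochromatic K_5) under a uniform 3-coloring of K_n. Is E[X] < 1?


E[X] = C(29, 5) · 3^{1 − 10} = 118755 · 3^{−9} = 118755/19683.
As a reduced fraction: E[X] = 13195/2187 ≈ 6.0333791.
Is E[X] < 1? NO.
Since E[X] ≥ 1, the first-moment bound is inconclusive at n = 29; it does NOT by itself certify R_3(5) > 29.

E[X] = 13195/2187 ≈ 6.0333791; E[X] ≥ 1; first-moment method inconclusive here.


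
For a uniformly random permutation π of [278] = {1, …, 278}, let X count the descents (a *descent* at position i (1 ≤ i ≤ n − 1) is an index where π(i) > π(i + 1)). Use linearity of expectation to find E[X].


Write X = Σ X_I over i = 1, …, 277, with X_I the indicator of one descent.
There are 277 indicators.
For each fixed i, the pair (π(i), π(i+1)) is a uniformly random ordered pair of distinct values from {1, …, 278}; by symmetry P[π(i) > π(i+1)] = 1/2.
By linearity: E[X] = 277 · (1/2) = (278 − 1) · (1/2) = 277/2 ≈ 138.5000.

E[X] = 277/2 = 138.5000.


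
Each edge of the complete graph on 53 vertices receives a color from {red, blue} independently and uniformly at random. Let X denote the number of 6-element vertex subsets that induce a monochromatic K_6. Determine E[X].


Let X = Σ_S X_S over the C(53, 6) = 22957480 subsets S of size 6, where X_S = 1 if the K_6 on S is monochromatic.
For a fixed S, the K_6 on S has C(6, 2) = 15 edges. P[all 15 edges red] = (1/2)^15, and likewise for blue, so P[monochromatic] = 2·(1/2)^15 = 2^{1 − 15} = 1/16384.
Summing: E[X] = C(53, 6) · 2^{1 − 15} = 22957480 · 1/16384 = 2869685/2048.
Numerically: E[X] ≈ 1401.213.

E[X] = C(53,6)·2^(1−C(6,2)) = 2869685/2048 ≈ 1401.213.


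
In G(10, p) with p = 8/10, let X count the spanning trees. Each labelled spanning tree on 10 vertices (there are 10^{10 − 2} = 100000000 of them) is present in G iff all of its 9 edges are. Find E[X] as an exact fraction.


K_10 has 10^{10 − 2} = 100000000 labelled spanning trees.
For each such spanning tree H, let X_H = 1 if all 9 edges of H are present in G. Then P[X_H = 1] = p^{9} = (4/5)^{9} = 262144/1953125.
By linearity of expectation: E[X] = Σ_H E[X_H] = 100000000 · p^{9} = 100000000 · 262144/1953125 = 67108864/5.
Numerically: E[X] ≈ 1.342e+07.

E[X] = 100000000 · (4/5)^{9} = 67108864/5 ≈ 1.342e+07.


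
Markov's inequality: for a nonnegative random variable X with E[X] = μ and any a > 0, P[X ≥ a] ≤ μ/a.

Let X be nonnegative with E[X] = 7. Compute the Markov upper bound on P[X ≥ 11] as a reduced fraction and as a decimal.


μ = E[X] = 7, a = 11.
Markov: P[X ≥ 11] ≤ μ/a = (7)/11 = 7/11.
Numerically: ≈ 0.6364.
(Since a = 11 > μ = 7.0000, the bound 7/11 is < 1 and informative.)

P[X ≥ 11] ≤ 7/11 ≈ 0.6364.


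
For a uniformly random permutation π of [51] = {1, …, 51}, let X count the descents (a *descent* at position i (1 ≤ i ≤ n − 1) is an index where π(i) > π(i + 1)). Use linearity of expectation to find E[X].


Write X = Σ X_I over i = 1, …, 50, with X_I the indicator of one descent.
There are 50 indicators.
For each fixed i, the pair (π(i), π(i+1)) is a uniformly random ordered pair of distinct values from {1, …, 51}; by symmetry P[π(i) > π(i+1)] = 1/2.
By linearity: E[X] = 50 · (1/2) = (51 − 1) · (1/2) = 25 ≈ 25.00000.

E[X] = 25 = 25.00000.


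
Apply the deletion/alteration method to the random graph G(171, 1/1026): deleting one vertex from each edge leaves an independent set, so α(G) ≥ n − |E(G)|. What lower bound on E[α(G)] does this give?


E[|E(G)|] = C(171, 2)·p = 14535 · (1/1026) = 85/6.
E[α(G)] ≥ n − E[|E(G)|] = 171 − 85/6 = 941/6.
Numerically: ≈ 156.833.
(This is only a lower bound; the true E[α(G)] may be larger.)

E[α(G)] ≥ 941/6 ≈ 156.833.


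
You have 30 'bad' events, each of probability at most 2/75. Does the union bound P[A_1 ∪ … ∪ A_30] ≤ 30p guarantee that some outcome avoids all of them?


Union bound: P[∪_{i=1}^{30} A_i] ≤ Σ_i P[A_i] ≤ 30·p = 30·(2/75) = 4/5.
Numerically: 4/5 ≈ 0.8000000.
Is 4/5 < 1? YES.
Since P[∪ A_i] ≤ 4/5 < 1, the complement has P[∩ A_i^c] ≥ 1 − 4/5 = 1/5 > 0, so some outcome avoids every A_i.

30·p = 4/5 ≈ 0.8000000; existence CERTIFIED by the union bound.


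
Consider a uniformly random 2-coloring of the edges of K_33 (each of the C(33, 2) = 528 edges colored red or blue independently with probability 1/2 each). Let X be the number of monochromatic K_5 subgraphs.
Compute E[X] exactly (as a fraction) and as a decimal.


Let X = Σ_S X_S over the C(33, 5) = 237336 subsets S of size 5, where X_S = 1 if the K_5 on S is monochromatic.
For a fixed S, the K_5 on S has C(5, 2) = 10 edges. P[all 10 edges red] = (1/2)^10, and likewise for blue, so P[monochromatic] = 2·(1/2)^10 = 2^{1 − 10} = 1/512.
By linearity of expectation: E[X] = C(33, 5) · 2^{1 − 10} = 237336 · 1/512 = 29667/64.
Numerically: E[X] ≈ 463.54688.

E[X] = C(33,5)·2^(1−C(5,2)) = 29667/64 ≈ 463.54688.


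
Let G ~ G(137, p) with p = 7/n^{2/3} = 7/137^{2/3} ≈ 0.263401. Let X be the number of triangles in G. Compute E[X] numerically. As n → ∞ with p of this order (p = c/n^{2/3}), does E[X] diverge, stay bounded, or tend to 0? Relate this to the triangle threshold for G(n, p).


Number of potential triangles: C(137, 3) = 419220.
Each occurs with probability p³ ≈ (0.263401)³ ≈ 1.82748149e-02.
By linearity: E[X] = C(137, 3)·p³ ≈ 419220 · 1.82748149e-02 ≈ 7661.167883.
Since α = 2/3 < 1, p = c/n^{2/3} ≫ 1/n is above the triangle threshold p ~ 1/n. Asymptotically E[X] ~ (c³/6)·n^{3(1−α)} = (7³/6)·n^{1} → ∞; triangles are abundant w.h.p.

E[X] ≈ 7661.167883; in regime p = Θ(1/n^{2/3}) E[X] diverges (above the triangle threshold p ~ 1/n).


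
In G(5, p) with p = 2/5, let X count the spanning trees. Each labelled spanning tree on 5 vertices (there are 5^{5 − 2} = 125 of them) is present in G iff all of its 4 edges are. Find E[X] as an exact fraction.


K_5 has 5^{5 − 2} = 125 labelled spanning trees.
For each such spanning tree H, let X_H = 1 if all 4 edges of H are present in G. Then P[X_H = 1] = p^{4} = (2/5)^{4} = 16/625.
By linearity of expectation: E[X] = Σ_H E[X_H] = 125 · p^{4} = 125 · 16/625 = 16/5.
Numerically: E[X] ≈ 3.2.

E[X] = 125 · (2/5)^{4} = 16/5 ≈ 3.2.


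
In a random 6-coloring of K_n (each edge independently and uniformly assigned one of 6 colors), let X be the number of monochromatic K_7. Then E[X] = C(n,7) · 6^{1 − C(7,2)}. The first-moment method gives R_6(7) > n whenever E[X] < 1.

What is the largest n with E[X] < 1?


We need C(n, 7) · 6^{1 − 21} < 1, i.e. C(n, 7) < 6^{21 − 1} = 3656158440062976.
Check values of n near the boundary:
  n = 565: C(565, 7) = 3513212521235560; 3513212521235560 < 3656158440062976? YES
  n = 566: C(566, 7) = 3557206237959440; 3557206237959440 < 3656158440062976? YES
  n = 567: C(567, 7) = 3601671315933933; 3601671315933933 < 3656158440062976? YES
  n = 568: C(568, 7) = 3646611956239704; 3646611956239704 < 3656158440062976? YES
  n = 569: C(569, 7) = 3692032389858348; 3692032389858348 < 3656158440062976? NO
The largest n with C(n, 7) < 3656158440062976 is n = 568 (where E[X] = 16882462760369/16926659444736 ≈ 0.997389). Hence R_6(7) > 568, i.e. R_6(7) ≥ 569.

Largest n = 568; hence R_6(7) > 568.


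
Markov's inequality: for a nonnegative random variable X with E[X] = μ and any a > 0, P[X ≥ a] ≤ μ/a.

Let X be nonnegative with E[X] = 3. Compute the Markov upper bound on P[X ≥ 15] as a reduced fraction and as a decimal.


μ = E[X] = 3, a = 15.
Markov: P[X ≥ 15] ≤ μ/a = (3)/15 = 1/5.
Numerically: ≈ 0.20000.
(Since a = 15 > μ = 3.00000, the bound 1/5 is < 1 and informative.)

P[X ≥ 15] ≤ 1/5 ≈ 0.20000.


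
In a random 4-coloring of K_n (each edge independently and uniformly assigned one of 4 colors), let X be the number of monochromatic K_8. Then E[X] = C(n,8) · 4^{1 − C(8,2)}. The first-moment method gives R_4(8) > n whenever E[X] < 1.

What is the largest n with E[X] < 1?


We need C(n, 8) · 4^{1 − 28} < 1, i.e. C(n, 8) < 4^{28 − 1} = 18014398509481984.
Check values of n near the boundary:
  n = 406: C(406, 8) = 17082453897995850; 17082453897995850 < 18014398509481984? YES
  n = 407: C(407, 8) = 17424959239309050; 17424959239309050 < 18014398509481984? YES
  n = 408: C(408, 8) = 17773458424095231; 17773458424095231 < 18014398509481984? YES
  n = 409: C(409, 8) = 18128041135797879; 18128041135797879 < 18014398509481984? NO
  n = 410: C(410, 8) = 18488798173326195; 18488798173326195 < 18014398509481984? NO
The largest n with C(n, 8) < 18014398509481984 is n = 408 (where E[X] = 17773458424095231/18014398509481984 ≈ 0.98663). Hence R_4(8) > 408, i.e. R_4(8) ≥ 409.

Largest n = 408; hence R_4(8) > 408.


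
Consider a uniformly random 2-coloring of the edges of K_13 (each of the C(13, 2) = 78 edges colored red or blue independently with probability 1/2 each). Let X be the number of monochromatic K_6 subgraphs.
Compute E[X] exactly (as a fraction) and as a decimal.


Let X = Σ_S X_S over the C(13, 6) = 1716 subsets S of size 6, where X_S = 1 if the K_6 on S is monochromatic.
For a fixed S, the K_6 on S has C(6, 2) = 15 edges. P[all 15 edges red] = (1/2)^15, and likewise for blue, so P[monochromatic] = 2·(1/2)^15 = 2^{1 − 15} = 1/16384.
Summing: E[X] = C(13, 6) · 2^{1 − 15} = 1716 · 1/16384 = 429/4096.
Numerically: E[X] ≈ 0.104736.

E[X] = C(13,6)·2^(1−C(6,2)) = 429/4096 ≈ 0.104736.


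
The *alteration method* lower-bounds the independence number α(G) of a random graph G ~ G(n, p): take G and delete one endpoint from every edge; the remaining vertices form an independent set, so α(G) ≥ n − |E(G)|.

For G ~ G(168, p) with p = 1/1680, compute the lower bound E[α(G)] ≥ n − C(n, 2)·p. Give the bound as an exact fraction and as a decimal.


E[|E(G)|] = C(168, 2)·p = 14028 · (1/1680) = 167/20.
E[α(G)] ≥ n − E[|E(G)|] = 168 − 167/20 = 3193/20.
Numerically: ≈ 159.650000.
(This is only a lower bound; the true E[α(G)] may be larger.)

E[α(G)] ≥ 3193/20 ≈ 159.650000.


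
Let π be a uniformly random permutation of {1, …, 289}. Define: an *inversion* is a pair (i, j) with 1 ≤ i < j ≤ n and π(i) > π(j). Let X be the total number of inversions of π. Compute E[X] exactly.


Write X = Σ X_I over the C(289, 2) = 41616 pairs i < j, with X_I the indicator of one inversion.
There are 41616 indicators.
For each fixed pair i < j, the values π(i) and π(j) are two distinct elements of {1, …, 289} in uniformly random order; by symmetry P[π(i) > π(j)] = 1/2.
By linearity: E[X] = 41616 · (1/2) = C(289, 2) · (1/2) = 41616/2 = 20808 ≈ 20808.000.

E[X] = 20808 = 20808.000.


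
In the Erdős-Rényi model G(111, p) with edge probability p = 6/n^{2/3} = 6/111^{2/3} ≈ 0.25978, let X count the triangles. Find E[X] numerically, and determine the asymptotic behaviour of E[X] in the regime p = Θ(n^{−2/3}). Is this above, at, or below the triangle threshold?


Number of potential triangles: C(111, 3) = 221815.
Each occurs with probability p³ ≈ (0.25978)³ ≈ 1.7531045e-02.
By linearity: E[X] = C(111, 3)·p³ ≈ 221815 · 1.7531045e-02 ≈ 3888.64865.
Since α = 2/3 < 1, p = c/n^{2/3} ≫ 1/n is above the triangle threshold p ~ 1/n. Asymptotically E[X] ~ (c³/6)·n^{3(1−α)} = (6³/6)·n^{1} → ∞; triangles are abundant w.h.p.

E[X] ≈ 3888.64865; in regime p = Θ(1/n^{2/3}) E[X] diverges (above the triangle threshold p ~ 1/n).


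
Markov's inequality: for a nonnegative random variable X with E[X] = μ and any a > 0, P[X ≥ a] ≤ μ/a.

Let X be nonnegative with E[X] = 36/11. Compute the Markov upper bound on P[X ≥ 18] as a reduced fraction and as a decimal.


μ = E[X] = 36/11, a = 18.
Markov: P[X ≥ 18] ≤ μ/a = (36/11)/18 = 2/11.
Numerically: ≈ 0.1818.
(Since a = 18 > μ = 3.2727, the bound 2/11 is < 1 and informative.)

P[X ≥ 18] ≤ 2/11 ≈ 0.1818.


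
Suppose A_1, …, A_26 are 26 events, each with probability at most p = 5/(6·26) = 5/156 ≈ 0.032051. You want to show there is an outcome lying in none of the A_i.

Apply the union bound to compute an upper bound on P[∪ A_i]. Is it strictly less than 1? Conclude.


Union bound: P[∪_{i=1}^{26} A_i] ≤ Σ_i P[A_i] ≤ 26·p = 26·(5/156) = 5/6.
Numerically: 5/6 ≈ 0.833333.
Is 5/6 < 1? YES.
Since P[∪ A_i] ≤ 5/6 < 1, the complement has P[∩ A_i^c] ≥ 1 − 5/6 = 1/6 > 0, so some outcome avoids every A_i.

26·p = 5/6 ≈ 0.833333; existence CERTIFIED by the union bound.


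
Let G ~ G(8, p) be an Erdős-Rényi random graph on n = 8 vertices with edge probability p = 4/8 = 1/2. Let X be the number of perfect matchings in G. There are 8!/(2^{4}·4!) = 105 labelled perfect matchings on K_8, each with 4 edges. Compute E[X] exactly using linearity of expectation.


K_8 has 8!/(2^{4}·4!) = 105 labelled perfect matchings.
For each such perfect matching H, let X_H = 1 if all 4 edges of H are present in G. Then P[X_H = 1] = p^{4} = (1/2)^{4} = 1/16.
By linearity: E[X] = Σ_H E[X_H] = 105 · p^{4} = 105 · 1/16 = 105/16.
Numerically: E[X] ≈ 6.5625.

E[X] = 105 · (1/2)^{4} = 105/16 ≈ 6.5625.


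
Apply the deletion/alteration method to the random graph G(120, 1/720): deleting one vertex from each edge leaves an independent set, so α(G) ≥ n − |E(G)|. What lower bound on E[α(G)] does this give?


E[|E(G)|] = C(120, 2)·p = 7140 · (1/720) = 119/12.
E[α(G)] ≥ n − E[|E(G)|] = 120 − 119/12 = 1321/12.
Numerically: ≈ 110.083333.
(This is only a lower bound; the true E[α(G)] may be larger.)

E[α(G)] ≥ 1321/12 ≈ 110.083333.


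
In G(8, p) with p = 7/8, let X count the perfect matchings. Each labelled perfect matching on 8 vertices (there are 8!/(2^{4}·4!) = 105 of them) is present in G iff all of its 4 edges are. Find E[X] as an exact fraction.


K_8 has 8!/(2^{4}·4!) = 105 labelled perfect matchings.
For each such perfect matching H, let X_H = 1 if all 4 edges of H are present in G. Then P[X_H = 1] = p^{4} = (7/8)^{4} = 2401/4096.
Summing the indicators: E[X] = Σ_H E[X_H] = 105 · p^{4} = 105 · 2401/4096 = 252105/4096.
Numerically: E[X] ≈ 61.5491.

E[X] = 105 · (7/8)^{4} = 252105/4096 ≈ 61.5491.


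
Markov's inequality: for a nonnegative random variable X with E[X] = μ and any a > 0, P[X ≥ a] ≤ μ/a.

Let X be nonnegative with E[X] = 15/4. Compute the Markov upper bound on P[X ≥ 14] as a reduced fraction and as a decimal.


μ = E[X] = 15/4, a = 14.
Markov: P[X ≥ 14] ≤ μ/a = (15/4)/14 = 15/56.
Numerically: ≈ 0.2679.
(Since a = 14 > μ = 3.7500, the bound 15/56 is < 1 and informative.)

P[X ≥ 14] ≤ 15/56 ≈ 0.2679.


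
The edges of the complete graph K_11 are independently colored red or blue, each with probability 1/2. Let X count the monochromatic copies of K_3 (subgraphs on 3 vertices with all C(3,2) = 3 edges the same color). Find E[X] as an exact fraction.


Let X = Σ_S X_S over the C(11, 3) = 165 subsets S of size 3, where X_S = 1 if the K_3 on S is monochromatic.
For a fixed S, the K_3 on S has C(3, 2) = 3 edges. P[all 3 edges red] = (1/2)^3, and likewise for blue, so P[monochromatic] = 2·(1/2)^3 = 2^{1 − 3} = 1/4.
By linearity: E[X] = C(11, 3) · 2^{1 − 3} = 165 · 1/4 = 165/4.
Numerically: E[X] ≈ 41.250.

E[X] = C(11,3)·2^(1−C(3,2)) = 165/4 ≈ 41.250.


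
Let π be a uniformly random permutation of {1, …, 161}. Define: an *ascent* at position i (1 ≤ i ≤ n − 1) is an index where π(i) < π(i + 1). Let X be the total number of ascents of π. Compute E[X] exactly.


Write X = Σ X_I over i = 1, …, 160, with X_I the indicator of one ascent.
There are 160 indicators.
For each fixed i, the pair (π(i), π(i+1)) is a uniformly random ordered pair of distinct values from {1, …, 161}; by symmetry P[π(i) < π(i+1)] = 1/2.
By linearity: E[X] = 160 · (1/2) = (161 − 1) · (1/2) = 80 ≈ 80.000000.

E[X] = 80 = 80.000000.


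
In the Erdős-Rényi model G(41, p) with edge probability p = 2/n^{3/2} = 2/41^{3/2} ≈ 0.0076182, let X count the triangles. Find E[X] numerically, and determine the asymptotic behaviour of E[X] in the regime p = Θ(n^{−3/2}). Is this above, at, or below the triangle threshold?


Number of potential triangles: C(41, 3) = 10660.
Each occurs with probability p³ ≈ (0.0076182)³ ≈ 4.4214288e-07.
By linearity: E[X] = C(41, 3)·p³ ≈ 10660 · 4.4214288e-07 ≈ 0.00471.
Since α = 3/2 > 1, p = c/n^{3/2} = o(1/n) is below the triangle threshold p ~ 1/n. Asymptotically E[X] ~ (c³/6)·n^{3(1−α)} = (2³/6)·n^{-1.5} → 0, so by Markov's inequality G has no triangles w.h.p.

E[X] ≈ 0.00471; in regime p = Θ(1/n^{3/2}) E[X] tends to 0 (below the triangle threshold p ~ 1/n).


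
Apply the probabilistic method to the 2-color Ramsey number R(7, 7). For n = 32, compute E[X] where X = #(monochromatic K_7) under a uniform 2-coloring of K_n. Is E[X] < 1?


E[X] = C(32, 7) · 2^{1 − 21} = 3365856 · 2^{−20} = 3365856/1048576.
As a reduced fraction: E[X] = 105183/32768 ≈ 3.210.
Is E[X] < 1? NO.
Since E[X] ≥ 1, the first-moment bound is inconclusive at n = 32; it does NOT by itself certify R(7, 7) > 32.

E[X] = 105183/32768 ≈ 3.210; E[X] ≥ 1; first-moment method inconclusive here.
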